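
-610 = -610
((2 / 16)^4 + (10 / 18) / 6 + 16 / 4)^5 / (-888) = -18999434014307816090316896875 / 14690329141738502313807446016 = -1.29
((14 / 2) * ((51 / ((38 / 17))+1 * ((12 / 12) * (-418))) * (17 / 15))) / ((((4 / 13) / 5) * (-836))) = 23231299 / 381216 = 60.94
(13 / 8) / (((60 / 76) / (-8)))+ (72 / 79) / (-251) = -16.47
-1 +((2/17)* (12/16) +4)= 105/34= 3.09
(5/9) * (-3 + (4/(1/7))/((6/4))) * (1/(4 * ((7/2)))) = 235/378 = 0.62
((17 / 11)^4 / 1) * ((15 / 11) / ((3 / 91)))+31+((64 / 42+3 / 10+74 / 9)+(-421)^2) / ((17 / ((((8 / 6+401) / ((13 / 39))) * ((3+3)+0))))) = 1276887590369519 / 16910355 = 75509212.57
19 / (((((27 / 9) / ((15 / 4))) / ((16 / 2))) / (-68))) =-12920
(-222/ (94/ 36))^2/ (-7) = -15968016/ 15463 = -1032.66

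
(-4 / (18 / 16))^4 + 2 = 1061698 / 6561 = 161.82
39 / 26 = 3 / 2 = 1.50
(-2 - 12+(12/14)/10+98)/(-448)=-2943/15680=-0.19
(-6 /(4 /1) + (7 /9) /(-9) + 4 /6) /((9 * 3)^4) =-149 /86093442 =-0.00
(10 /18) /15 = 1 /27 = 0.04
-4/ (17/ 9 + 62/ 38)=-342/ 301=-1.14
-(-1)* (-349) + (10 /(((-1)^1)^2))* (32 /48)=-1027 /3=-342.33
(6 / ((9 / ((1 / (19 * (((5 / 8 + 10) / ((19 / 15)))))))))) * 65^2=2704 / 153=17.67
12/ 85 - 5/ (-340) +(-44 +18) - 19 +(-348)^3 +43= -14329025907/ 340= -42144193.84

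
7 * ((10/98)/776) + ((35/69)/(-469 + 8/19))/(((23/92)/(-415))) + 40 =139476081295/3336915624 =41.80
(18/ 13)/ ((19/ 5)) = 90/ 247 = 0.36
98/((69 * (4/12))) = 98/23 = 4.26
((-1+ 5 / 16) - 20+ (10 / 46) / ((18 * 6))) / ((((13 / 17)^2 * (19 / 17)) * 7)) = -1009773803 / 223331472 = -4.52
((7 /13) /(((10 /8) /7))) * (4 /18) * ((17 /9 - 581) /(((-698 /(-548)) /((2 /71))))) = -1119620992 /130461435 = -8.58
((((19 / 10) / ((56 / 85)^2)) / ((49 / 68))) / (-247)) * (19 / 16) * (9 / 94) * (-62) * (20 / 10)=130219065 / 375554816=0.35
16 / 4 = 4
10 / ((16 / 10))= 25 / 4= 6.25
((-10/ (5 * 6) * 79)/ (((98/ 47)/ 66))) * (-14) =81686/ 7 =11669.43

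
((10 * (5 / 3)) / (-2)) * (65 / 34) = -1625 / 102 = -15.93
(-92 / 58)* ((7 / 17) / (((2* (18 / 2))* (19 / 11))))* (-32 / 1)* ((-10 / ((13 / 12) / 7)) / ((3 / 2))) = -31736320 / 1095939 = -28.96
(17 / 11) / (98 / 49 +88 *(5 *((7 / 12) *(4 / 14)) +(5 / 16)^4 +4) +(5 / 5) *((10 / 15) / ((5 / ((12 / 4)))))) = 2088960 / 579292967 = 0.00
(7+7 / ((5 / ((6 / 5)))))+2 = 267 / 25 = 10.68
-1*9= -9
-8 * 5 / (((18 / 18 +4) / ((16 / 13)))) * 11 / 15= -1408 / 195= -7.22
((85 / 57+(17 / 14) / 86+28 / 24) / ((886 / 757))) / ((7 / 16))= 92543250 / 17734619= 5.22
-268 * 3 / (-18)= 134 / 3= 44.67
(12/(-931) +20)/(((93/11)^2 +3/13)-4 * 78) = -3658798/43986957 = -0.08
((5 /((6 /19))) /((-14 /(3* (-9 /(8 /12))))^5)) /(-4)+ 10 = -109038009925 /137682944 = -791.95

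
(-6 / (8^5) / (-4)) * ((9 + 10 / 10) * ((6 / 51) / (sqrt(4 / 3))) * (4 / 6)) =5 * sqrt(3) / 278528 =0.00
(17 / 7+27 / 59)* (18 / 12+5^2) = 31588 / 413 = 76.48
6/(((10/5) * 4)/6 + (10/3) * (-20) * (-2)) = 9/202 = 0.04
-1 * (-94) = 94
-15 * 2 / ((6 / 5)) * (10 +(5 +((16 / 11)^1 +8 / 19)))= -88175 / 209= -421.89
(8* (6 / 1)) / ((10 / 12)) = 288 / 5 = 57.60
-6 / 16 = -3 / 8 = -0.38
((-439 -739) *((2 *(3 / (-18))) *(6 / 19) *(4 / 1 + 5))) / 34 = 558 / 17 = 32.82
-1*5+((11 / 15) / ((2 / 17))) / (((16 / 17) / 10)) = 2939 / 48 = 61.23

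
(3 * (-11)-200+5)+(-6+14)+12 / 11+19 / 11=-2389 / 11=-217.18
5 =5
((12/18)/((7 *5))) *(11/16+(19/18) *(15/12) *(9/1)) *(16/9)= 134/315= 0.43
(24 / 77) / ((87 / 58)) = 0.21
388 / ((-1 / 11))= -4268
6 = 6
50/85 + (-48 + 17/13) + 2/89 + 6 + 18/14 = -5341534/137683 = -38.80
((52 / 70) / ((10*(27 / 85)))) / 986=13 / 54810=0.00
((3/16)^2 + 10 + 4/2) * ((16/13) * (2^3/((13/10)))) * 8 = 9480/13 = 729.23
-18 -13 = -31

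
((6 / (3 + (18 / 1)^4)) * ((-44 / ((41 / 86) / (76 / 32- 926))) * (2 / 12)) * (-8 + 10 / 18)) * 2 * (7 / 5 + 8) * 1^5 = -2445721234 / 21520695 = -113.65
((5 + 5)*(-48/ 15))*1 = -32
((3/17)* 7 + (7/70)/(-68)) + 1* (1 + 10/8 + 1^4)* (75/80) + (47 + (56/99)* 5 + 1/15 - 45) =4941637/538560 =9.18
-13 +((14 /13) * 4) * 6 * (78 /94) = 397 /47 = 8.45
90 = 90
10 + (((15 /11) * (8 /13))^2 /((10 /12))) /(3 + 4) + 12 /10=8102408 /715715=11.32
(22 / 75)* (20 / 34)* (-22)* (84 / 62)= -13552 / 2635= -5.14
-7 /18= -0.39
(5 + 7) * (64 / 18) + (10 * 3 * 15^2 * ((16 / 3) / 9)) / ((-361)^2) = 16693088 / 390963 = 42.70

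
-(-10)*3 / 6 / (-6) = -5 / 6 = -0.83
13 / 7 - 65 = -63.14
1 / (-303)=-1 / 303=-0.00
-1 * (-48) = 48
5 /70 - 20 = -279 /14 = -19.93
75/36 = 2.08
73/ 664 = 0.11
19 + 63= 82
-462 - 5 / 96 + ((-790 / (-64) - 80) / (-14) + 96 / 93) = -19006585 / 41664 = -456.19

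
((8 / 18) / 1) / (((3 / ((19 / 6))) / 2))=76 / 81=0.94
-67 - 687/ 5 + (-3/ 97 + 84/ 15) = -96433/ 485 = -198.83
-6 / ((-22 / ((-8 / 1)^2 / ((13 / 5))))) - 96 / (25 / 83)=-1115424 / 3575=-312.01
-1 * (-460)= 460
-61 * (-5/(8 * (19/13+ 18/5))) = 19825/2632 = 7.53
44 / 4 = 11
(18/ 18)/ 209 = 1/ 209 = 0.00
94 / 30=47 / 15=3.13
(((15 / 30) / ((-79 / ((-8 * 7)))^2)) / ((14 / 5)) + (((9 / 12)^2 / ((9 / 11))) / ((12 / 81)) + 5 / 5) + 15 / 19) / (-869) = -49479339 / 6594889664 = -0.01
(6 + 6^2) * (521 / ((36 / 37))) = 134939 / 6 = 22489.83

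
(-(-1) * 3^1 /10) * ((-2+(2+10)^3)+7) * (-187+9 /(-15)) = -2438331 /25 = -97533.24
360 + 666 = 1026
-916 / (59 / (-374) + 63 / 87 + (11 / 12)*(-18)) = 57.49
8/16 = 1/2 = 0.50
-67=-67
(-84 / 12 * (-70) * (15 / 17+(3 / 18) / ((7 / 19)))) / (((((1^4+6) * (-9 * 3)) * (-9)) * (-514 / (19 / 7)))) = -90535 / 44590014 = -0.00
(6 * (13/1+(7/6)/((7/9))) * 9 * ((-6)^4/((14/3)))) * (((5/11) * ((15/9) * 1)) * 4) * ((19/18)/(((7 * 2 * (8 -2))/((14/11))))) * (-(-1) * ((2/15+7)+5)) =127868.43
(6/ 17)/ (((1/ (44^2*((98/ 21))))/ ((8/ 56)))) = 7744/ 17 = 455.53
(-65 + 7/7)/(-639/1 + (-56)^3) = 64/176255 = 0.00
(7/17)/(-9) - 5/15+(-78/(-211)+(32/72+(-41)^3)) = -68920.56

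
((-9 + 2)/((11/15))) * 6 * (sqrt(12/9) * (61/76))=-6405 * sqrt(3)/209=-53.08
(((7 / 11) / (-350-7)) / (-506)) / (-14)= -1 / 3974124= -0.00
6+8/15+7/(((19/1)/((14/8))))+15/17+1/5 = 160087/19380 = 8.26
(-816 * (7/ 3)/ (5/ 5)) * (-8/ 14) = 1088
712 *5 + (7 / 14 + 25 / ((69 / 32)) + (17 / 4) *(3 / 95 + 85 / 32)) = 3006714503 / 839040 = 3583.52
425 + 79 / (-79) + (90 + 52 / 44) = 5667 / 11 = 515.18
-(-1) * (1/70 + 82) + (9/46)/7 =66044/805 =82.04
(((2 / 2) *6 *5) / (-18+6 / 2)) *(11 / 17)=-22 / 17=-1.29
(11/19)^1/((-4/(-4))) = 11/19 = 0.58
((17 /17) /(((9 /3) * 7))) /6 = 1 /126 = 0.01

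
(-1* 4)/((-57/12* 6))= 8/57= 0.14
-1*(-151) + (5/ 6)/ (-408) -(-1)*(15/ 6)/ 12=370153/ 2448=151.21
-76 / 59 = -1.29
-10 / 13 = -0.77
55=55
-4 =-4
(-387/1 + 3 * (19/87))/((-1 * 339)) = 11204/9831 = 1.14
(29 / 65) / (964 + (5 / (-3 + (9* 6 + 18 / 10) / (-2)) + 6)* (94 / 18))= 2781 / 6198920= 0.00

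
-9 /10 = -0.90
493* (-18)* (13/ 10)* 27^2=-42049449/ 5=-8409889.80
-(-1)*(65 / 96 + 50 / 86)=5195 / 4128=1.26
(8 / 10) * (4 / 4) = 4 / 5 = 0.80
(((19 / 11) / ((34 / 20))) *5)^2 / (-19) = -47500 / 34969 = -1.36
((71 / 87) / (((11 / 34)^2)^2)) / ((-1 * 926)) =-47439928 / 589754121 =-0.08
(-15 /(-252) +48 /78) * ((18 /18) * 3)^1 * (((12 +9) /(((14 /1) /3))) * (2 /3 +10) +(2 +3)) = 39061 /364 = 107.31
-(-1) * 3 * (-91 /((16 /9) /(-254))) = 312039 /8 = 39004.88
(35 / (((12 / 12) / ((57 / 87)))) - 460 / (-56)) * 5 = 155.73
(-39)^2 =1521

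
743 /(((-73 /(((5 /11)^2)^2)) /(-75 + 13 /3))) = 98447500 /3206379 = 30.70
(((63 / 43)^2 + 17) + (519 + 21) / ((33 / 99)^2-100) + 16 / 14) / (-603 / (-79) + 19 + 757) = 13681205306 / 720334808599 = 0.02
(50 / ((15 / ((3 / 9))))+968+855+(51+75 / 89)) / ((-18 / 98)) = -73629311 / 7209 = -10213.53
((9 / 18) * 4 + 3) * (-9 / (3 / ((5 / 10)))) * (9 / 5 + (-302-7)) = 2304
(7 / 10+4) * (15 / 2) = 141 / 4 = 35.25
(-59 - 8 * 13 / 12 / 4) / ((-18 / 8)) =734 / 27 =27.19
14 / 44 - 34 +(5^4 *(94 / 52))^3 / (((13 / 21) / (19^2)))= 2113746043128235821 / 2513368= 841001414487.75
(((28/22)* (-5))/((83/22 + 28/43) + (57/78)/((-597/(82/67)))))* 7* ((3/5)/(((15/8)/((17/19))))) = -596013259296/206663822795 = -2.88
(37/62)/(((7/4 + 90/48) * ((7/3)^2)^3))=107892/105766451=0.00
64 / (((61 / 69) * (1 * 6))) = 736 / 61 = 12.07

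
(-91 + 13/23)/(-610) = 208/1403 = 0.15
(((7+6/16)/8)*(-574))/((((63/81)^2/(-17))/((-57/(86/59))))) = -581500.65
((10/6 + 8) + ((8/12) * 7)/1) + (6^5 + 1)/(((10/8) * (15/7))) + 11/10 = 437827/150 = 2918.85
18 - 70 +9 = -43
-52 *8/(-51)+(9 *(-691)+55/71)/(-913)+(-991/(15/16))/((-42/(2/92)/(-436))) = -1785075066034/7983924795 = -223.58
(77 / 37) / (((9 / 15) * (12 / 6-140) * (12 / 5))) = -1925 / 183816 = -0.01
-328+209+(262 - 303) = -160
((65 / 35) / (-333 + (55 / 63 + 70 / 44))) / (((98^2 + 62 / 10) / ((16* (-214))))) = 4896320 / 2445918697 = 0.00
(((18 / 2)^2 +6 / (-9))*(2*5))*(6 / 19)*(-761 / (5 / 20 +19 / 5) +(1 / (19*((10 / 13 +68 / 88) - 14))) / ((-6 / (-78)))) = -4967730580360 / 104185683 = -47681.51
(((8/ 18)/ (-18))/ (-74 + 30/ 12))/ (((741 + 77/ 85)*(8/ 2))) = 85/ 730447146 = 0.00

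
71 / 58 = 1.22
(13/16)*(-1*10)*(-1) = 65/8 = 8.12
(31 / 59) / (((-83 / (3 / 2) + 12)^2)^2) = 2511 / 16850990000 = 0.00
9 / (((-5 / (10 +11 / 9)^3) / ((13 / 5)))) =-13393913 / 2025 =-6614.28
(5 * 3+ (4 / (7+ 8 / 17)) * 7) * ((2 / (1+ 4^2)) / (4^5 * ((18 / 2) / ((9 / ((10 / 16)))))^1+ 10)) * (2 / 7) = 4762 / 4911725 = 0.00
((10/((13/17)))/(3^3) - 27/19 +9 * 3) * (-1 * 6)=-347632/2223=-156.38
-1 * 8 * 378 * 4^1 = -12096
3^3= 27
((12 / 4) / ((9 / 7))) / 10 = 7 / 30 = 0.23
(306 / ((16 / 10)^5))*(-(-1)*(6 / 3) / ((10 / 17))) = 99.22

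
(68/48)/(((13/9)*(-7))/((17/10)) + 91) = 867/52052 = 0.02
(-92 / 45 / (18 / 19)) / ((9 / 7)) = -6118 / 3645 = -1.68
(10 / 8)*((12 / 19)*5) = 75 / 19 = 3.95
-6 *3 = -18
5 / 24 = 0.21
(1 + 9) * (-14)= -140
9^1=9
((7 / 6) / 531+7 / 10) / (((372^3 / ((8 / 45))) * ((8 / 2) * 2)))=5593 / 18451306094400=0.00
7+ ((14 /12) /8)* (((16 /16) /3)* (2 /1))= 511 /72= 7.10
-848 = -848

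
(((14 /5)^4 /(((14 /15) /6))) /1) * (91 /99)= 499408 /1375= 363.21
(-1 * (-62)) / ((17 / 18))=65.65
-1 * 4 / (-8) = 1 / 2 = 0.50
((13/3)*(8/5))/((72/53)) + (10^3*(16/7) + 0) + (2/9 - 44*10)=1749233/945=1851.04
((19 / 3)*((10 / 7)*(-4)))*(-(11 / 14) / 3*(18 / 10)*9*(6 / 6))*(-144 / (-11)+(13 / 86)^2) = 182436993 / 90601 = 2013.63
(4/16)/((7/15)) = 15/28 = 0.54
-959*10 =-9590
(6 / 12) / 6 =1 / 12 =0.08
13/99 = 0.13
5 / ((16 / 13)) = 65 / 16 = 4.06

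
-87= -87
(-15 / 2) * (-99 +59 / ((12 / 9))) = 3285 / 8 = 410.62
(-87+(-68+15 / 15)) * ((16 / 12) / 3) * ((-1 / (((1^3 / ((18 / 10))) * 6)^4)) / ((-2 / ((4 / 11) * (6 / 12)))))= -0.05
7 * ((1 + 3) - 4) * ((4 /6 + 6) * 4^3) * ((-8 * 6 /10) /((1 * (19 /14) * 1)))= 0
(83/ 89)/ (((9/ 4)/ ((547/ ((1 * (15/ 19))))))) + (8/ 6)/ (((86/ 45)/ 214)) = 225506768/ 516645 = 436.48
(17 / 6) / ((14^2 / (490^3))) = 1700708.33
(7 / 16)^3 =343 / 4096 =0.08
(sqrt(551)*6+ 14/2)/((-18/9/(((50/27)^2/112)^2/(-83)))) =390625/9880551072+ 390625*sqrt(551)/11527309584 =0.00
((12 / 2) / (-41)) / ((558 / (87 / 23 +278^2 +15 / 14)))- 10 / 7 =-26640991 / 1227786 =-21.70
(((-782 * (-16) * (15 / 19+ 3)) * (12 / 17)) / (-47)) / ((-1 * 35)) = 635904 / 31255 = 20.35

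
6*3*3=54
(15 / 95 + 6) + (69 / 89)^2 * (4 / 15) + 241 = 186105692 / 752495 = 247.32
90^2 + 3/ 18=48601/ 6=8100.17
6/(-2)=-3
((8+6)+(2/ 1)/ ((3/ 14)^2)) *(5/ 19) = 2590/ 171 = 15.15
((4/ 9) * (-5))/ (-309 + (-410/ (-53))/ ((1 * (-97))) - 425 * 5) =25705/ 28155609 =0.00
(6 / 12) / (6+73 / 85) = 85 / 1166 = 0.07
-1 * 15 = -15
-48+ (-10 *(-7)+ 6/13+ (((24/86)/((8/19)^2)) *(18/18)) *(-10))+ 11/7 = 259563/31304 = 8.29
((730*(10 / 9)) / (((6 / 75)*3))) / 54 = 62.59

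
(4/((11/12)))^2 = 2304/121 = 19.04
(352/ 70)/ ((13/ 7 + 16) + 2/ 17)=2992/ 10695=0.28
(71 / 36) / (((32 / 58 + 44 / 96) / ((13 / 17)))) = 53534 / 35853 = 1.49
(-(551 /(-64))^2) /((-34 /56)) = 2125207 /17408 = 122.08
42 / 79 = 0.53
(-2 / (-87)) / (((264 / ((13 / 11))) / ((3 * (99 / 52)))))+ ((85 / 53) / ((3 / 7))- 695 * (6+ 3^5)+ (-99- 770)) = -141142549907 / 811536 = -173920.26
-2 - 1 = -3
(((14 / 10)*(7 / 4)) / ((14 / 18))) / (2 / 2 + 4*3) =63 / 260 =0.24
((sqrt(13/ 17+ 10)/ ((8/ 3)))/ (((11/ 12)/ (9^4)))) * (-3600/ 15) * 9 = -19021497.38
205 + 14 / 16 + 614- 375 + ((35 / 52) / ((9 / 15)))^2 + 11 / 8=10890565 / 24336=447.51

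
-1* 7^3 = -343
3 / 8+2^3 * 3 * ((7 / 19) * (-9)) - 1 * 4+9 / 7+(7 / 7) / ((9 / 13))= -770617 / 9576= -80.47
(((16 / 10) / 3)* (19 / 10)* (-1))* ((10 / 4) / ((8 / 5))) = -19 / 12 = -1.58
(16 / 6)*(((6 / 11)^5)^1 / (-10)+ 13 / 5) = 3343640 / 483153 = 6.92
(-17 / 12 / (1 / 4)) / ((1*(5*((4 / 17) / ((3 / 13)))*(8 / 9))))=-2601 / 2080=-1.25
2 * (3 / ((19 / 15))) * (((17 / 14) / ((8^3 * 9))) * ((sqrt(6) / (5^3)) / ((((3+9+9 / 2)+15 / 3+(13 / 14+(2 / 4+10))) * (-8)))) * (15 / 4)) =-51 * sqrt(6) / 358768640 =-0.00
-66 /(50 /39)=-1287 /25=-51.48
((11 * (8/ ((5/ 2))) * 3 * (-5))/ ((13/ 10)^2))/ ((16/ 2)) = -6600/ 169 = -39.05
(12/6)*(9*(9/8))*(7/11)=567/44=12.89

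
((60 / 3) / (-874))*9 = -90 / 437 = -0.21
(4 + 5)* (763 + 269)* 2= 18576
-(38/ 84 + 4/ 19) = -529/ 798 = -0.66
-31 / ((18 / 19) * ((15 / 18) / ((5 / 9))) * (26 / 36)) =-1178 / 39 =-30.21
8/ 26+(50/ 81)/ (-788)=127331/ 414882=0.31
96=96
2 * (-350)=-700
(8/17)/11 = 0.04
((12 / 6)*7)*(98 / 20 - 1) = 273 / 5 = 54.60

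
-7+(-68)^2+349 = 4966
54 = 54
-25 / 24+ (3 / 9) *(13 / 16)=-37 / 48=-0.77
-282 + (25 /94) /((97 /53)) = -2569951 /9118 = -281.85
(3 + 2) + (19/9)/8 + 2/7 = 2797/504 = 5.55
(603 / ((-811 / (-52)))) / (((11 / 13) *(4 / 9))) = 917163 / 8921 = 102.81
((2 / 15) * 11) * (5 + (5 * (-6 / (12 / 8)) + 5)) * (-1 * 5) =220 / 3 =73.33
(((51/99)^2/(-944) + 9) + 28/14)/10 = 11307887/10280160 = 1.10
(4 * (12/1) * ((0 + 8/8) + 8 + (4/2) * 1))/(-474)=-1.11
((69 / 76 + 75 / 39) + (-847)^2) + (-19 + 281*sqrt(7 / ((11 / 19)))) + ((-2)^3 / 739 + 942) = 281*sqrt(1463) / 11 + 524479238903 / 730132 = 719311.91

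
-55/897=-0.06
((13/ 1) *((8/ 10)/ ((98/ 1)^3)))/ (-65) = -1/ 5882450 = -0.00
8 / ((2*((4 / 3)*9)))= 1 / 3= 0.33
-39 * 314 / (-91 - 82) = 12246 / 173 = 70.79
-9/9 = -1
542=542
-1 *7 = -7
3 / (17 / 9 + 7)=27 / 80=0.34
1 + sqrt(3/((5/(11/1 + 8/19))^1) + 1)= 1 + sqrt(70870)/95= 3.80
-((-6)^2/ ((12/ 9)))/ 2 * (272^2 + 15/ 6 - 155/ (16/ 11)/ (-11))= -31966353/ 32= -998948.53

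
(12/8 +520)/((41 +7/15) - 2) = 15645/1184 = 13.21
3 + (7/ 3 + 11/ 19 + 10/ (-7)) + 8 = 4981/ 399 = 12.48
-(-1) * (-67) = -67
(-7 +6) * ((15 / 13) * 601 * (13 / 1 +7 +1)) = -189315 / 13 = -14562.69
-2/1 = -2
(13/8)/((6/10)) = 65/24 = 2.71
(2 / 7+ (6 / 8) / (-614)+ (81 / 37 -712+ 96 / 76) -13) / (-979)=8717169243 / 11832170504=0.74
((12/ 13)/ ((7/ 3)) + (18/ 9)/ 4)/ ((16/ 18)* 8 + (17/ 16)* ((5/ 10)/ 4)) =93888/ 759395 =0.12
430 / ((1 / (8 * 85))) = 292400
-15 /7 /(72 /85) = -425 /168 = -2.53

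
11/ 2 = 5.50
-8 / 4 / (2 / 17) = -17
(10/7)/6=5/21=0.24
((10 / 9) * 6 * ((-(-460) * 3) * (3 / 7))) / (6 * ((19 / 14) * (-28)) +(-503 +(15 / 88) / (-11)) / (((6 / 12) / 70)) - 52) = -267168 / 4790779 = -0.06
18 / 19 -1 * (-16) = 322 / 19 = 16.95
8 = 8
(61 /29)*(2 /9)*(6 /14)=122 /609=0.20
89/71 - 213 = -15034/71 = -211.75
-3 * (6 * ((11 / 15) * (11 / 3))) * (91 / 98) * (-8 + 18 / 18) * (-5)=-1573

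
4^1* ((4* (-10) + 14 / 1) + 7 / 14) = -102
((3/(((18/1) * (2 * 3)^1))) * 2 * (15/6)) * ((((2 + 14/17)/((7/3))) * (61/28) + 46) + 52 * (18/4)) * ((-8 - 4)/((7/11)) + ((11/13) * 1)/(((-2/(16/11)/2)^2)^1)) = -5027735780/7504497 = -669.96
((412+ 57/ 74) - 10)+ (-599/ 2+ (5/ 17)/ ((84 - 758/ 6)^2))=1047693118/ 10145141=103.27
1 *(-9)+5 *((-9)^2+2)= 406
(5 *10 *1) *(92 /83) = 4600 /83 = 55.42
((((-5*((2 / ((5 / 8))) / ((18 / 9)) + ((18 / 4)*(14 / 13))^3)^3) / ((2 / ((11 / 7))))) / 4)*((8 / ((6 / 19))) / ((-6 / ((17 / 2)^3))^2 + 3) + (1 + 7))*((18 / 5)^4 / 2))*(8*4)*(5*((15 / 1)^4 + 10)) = -1455235102786519882257867714709719936 / 86145425820785524375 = -16892772760958304.33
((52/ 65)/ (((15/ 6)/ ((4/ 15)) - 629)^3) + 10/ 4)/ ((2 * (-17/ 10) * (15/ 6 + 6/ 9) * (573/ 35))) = -106577323413015/ 7514371225329649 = -0.01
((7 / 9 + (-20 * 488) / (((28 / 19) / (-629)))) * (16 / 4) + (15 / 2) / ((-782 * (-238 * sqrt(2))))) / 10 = 3 * sqrt(2) / 1488928 + 524888018 / 315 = 1666311.17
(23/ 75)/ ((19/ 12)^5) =1907712/ 61902475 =0.03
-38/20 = -19/10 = -1.90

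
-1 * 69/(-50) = 69/50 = 1.38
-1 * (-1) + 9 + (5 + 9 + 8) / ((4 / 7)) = 97 / 2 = 48.50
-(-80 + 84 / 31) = 2396 / 31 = 77.29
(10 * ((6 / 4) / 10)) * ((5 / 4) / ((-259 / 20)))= -75 / 518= -0.14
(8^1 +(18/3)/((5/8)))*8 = 704/5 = 140.80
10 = 10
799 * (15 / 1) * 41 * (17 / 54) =2784515 / 18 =154695.28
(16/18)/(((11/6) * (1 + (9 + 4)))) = 8/231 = 0.03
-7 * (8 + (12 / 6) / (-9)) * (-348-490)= 410620 / 9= 45624.44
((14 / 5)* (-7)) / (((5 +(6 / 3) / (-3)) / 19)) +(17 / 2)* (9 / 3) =-7857 / 130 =-60.44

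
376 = 376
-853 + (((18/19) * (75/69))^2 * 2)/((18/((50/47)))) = -7655013179/8975543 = -852.87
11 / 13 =0.85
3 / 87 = 1 / 29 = 0.03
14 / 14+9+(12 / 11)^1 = 122 / 11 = 11.09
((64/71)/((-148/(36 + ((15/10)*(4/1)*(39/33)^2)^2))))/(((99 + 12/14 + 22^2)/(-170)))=29612378880/157193813909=0.19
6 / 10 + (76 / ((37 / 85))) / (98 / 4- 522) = 9169 / 36815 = 0.25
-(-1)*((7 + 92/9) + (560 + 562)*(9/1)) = 91037/9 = 10115.22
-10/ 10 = -1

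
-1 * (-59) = 59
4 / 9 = 0.44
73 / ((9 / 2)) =16.22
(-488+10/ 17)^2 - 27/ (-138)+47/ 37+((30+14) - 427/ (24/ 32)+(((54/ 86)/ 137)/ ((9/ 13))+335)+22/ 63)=43334544616007135/ 182552157774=237381.72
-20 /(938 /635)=-6350 /469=-13.54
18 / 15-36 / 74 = 132 / 185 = 0.71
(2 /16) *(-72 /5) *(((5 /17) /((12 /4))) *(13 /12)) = -13 /68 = -0.19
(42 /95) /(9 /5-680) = -42 /64429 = -0.00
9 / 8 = 1.12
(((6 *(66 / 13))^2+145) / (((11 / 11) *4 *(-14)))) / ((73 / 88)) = -284933 / 12337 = -23.10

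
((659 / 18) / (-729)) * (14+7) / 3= -4613 / 13122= -0.35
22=22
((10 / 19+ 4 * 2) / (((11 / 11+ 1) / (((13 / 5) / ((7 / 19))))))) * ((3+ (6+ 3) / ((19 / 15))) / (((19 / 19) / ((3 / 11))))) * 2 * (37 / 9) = 4987008 / 7315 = 681.75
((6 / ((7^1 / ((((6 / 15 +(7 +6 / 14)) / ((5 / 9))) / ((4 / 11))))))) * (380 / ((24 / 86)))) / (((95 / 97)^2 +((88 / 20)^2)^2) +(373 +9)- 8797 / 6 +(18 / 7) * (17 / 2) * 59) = 78195642104250 / 1004793129851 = 77.82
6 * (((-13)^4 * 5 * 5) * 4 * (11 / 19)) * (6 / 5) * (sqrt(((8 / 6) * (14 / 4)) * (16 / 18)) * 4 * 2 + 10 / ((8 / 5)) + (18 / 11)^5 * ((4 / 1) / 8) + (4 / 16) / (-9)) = 40035466290560 / 278179 + 804277760 * sqrt(21) / 19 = 337902101.67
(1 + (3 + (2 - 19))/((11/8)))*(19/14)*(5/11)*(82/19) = -20705/847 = -24.45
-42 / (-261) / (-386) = -7 / 16791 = -0.00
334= 334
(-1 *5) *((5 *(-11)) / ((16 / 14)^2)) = 13475 / 64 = 210.55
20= 20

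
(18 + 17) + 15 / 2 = 85 / 2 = 42.50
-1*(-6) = 6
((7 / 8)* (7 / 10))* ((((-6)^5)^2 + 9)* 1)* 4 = 592568613 / 4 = 148142153.25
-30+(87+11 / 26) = 1493 / 26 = 57.42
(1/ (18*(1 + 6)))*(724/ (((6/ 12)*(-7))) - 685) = -2081/ 294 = -7.08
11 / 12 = 0.92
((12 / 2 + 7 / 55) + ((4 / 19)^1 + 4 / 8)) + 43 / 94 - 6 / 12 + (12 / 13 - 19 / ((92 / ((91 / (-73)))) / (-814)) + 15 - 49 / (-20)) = -790696593123 / 4288132420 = -184.39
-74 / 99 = -0.75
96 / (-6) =-16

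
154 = 154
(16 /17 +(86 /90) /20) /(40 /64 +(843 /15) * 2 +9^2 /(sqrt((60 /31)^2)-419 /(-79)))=0.01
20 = 20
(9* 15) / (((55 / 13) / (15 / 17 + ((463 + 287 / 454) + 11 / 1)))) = 1288177371 / 84898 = 15173.24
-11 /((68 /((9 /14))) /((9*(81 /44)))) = -6561 /3808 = -1.72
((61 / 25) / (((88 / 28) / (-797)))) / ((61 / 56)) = -156212 / 275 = -568.04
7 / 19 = 0.37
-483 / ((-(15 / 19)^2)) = 58121 / 75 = 774.95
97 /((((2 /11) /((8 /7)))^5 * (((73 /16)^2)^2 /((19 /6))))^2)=1022599488017135998282296721408 /2050245137397090708910521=498769.38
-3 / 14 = -0.21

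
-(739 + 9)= -748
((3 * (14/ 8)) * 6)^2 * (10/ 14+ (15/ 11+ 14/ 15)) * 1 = 328671/ 110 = 2987.92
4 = 4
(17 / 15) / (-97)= -17 / 1455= -0.01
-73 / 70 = -1.04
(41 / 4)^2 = 105.06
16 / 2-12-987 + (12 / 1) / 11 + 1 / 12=-130657 / 132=-989.83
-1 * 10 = -10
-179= -179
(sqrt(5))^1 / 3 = sqrt(5) / 3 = 0.75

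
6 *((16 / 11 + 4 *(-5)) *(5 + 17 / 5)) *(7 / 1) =-359856 / 55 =-6542.84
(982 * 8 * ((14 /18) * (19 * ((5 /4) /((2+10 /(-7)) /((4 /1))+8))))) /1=481180 /27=17821.48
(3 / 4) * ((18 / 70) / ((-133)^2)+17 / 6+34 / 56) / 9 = 25560713 / 89152560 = 0.29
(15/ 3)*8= 40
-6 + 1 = -5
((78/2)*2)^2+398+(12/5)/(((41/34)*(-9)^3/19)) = 322898246/49815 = 6481.95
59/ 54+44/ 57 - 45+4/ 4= -43231/ 1026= -42.14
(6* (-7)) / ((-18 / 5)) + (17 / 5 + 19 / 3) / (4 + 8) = 12.48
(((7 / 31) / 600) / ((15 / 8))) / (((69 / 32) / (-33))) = -2464 / 802125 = -0.00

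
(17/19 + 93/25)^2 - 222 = -45283886/225625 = -200.70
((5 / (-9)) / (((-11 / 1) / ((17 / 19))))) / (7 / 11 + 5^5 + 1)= 85 / 5881203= 0.00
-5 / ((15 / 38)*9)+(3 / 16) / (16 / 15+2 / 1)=-26753 / 19872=-1.35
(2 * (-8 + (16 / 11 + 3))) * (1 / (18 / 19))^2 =-4693 / 594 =-7.90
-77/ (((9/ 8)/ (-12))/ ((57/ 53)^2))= 2668512/ 2809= 949.99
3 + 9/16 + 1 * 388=6265/16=391.56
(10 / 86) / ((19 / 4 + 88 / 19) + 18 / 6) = 380 / 40463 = 0.01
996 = 996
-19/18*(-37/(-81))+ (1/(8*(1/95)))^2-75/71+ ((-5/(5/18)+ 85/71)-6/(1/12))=167862479/3312576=50.67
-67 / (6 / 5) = -335 / 6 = -55.83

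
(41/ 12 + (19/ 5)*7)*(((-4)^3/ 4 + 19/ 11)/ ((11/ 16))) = -1131028/ 1815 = -623.16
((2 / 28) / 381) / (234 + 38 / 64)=16 / 20021169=0.00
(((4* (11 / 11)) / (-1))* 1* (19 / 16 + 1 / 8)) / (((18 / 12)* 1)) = -7 / 2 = -3.50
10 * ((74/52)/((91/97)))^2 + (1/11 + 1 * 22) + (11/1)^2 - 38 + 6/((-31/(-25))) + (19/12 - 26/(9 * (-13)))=2314939946719/17180126964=134.75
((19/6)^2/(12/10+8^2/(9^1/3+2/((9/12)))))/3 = 30685/114696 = 0.27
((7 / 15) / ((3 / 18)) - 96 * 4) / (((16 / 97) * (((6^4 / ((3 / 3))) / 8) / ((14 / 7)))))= -92441 / 3240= -28.53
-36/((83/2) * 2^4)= -0.05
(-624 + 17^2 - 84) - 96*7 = -1091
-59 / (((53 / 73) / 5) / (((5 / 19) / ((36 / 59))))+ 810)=-0.07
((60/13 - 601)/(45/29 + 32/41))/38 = -9218317/1369862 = -6.73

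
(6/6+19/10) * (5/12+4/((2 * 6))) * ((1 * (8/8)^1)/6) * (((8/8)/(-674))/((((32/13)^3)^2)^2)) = -0.00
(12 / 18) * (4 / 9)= 8 / 27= 0.30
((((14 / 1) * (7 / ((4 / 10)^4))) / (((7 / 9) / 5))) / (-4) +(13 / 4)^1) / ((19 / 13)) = -2558023 / 608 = -4207.27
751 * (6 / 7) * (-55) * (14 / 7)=-495660 / 7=-70808.57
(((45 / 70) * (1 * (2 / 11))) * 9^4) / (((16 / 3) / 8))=177147 / 154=1150.31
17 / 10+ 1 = 27 / 10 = 2.70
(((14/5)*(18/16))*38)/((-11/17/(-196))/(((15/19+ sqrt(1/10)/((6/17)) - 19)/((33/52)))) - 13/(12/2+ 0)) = -1883001526604827030584/34085662494244360385+ 1559333511097362*sqrt(10)/34085662494244360385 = -55.24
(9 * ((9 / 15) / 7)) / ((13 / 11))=297 / 455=0.65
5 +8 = 13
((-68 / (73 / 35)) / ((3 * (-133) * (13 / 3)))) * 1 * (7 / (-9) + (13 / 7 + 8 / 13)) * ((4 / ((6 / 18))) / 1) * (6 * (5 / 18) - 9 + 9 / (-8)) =-6842840 / 2109627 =-3.24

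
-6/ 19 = -0.32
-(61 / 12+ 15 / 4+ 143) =-911 / 6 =-151.83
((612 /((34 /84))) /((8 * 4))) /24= 63 /32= 1.97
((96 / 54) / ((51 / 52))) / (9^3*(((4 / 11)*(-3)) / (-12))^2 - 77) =-25168 / 985473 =-0.03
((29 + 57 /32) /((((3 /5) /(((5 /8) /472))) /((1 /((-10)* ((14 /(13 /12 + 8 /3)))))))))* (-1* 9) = 221625 /13533184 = 0.02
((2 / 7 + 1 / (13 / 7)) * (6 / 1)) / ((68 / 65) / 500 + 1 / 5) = 140625 / 5747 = 24.47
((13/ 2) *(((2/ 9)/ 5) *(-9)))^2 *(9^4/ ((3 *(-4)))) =-369603/ 100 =-3696.03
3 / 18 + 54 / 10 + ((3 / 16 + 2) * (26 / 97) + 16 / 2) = 164741 / 11640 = 14.15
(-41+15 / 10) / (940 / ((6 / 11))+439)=-237 / 12974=-0.02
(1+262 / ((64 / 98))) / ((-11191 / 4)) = -0.14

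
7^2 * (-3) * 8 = -1176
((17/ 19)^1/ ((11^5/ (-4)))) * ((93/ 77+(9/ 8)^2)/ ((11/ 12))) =-621639/ 10367174972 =-0.00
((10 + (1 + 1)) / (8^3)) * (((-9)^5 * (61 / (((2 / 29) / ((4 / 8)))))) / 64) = -313373043 / 32768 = -9563.39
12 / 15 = 4 / 5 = 0.80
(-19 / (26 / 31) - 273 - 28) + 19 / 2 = -4084 / 13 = -314.15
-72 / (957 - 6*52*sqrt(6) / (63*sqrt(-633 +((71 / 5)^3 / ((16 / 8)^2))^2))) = -99685425544462296 / 1324985447445811351 - 2016000*sqrt(767652203526) / 1324985447445811351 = -0.08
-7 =-7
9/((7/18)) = 162/7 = 23.14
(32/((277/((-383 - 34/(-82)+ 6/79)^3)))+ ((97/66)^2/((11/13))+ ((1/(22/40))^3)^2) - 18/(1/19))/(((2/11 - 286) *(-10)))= -3881398208228990110093540739/1715777929255107010201920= -2262.18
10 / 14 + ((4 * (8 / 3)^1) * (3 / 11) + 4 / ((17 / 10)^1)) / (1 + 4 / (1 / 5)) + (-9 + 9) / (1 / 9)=1263 / 1309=0.96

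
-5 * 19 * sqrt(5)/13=-95 * sqrt(5)/13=-16.34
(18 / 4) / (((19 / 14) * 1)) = 63 / 19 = 3.32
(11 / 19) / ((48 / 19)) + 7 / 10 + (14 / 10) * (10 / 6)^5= 368063 / 19440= 18.93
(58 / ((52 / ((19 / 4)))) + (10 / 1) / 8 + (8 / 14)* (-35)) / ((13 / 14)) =-9793 / 676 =-14.49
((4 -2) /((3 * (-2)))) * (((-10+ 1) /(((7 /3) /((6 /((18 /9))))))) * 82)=2214 /7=316.29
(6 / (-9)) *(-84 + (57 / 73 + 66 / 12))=11347 / 219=51.81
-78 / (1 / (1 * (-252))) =19656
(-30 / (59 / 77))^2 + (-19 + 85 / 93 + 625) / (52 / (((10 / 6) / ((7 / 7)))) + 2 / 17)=1337737569655 / 861777246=1552.30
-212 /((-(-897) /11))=-2332 /897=-2.60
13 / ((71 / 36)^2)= 3.34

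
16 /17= 0.94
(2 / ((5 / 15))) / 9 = 2 / 3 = 0.67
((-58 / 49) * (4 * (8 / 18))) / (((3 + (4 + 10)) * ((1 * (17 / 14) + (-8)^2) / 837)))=-1.59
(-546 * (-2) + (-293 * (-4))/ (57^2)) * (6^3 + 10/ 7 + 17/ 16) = 1206243565/ 5054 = 238671.07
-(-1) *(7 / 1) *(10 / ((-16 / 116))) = -1015 / 2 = -507.50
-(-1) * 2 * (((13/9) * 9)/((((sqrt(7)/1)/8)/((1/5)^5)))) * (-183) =-38064 * sqrt(7)/21875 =-4.60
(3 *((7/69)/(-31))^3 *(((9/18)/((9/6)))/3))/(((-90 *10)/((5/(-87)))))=-343/459775013860620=-0.00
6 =6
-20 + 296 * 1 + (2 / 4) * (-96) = 228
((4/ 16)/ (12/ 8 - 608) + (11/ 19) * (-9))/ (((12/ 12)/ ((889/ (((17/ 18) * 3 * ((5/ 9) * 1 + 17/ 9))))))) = -339138387/ 507034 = -668.87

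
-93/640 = -0.15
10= 10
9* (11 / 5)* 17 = 1683 / 5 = 336.60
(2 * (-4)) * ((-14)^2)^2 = -307328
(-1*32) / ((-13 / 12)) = 384 / 13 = 29.54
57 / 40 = 1.42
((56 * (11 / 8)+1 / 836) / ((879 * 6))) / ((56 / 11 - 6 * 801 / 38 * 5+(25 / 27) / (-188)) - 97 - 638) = -9076593 / 846901053626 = -0.00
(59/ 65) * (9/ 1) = 531/ 65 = 8.17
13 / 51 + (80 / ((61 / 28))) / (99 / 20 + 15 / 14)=5554033 / 874191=6.35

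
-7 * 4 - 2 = -30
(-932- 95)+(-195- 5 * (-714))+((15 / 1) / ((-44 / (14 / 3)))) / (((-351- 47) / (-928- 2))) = 10263269 / 4378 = 2344.28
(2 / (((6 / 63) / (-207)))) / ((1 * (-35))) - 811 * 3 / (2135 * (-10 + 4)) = 106229 / 854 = 124.39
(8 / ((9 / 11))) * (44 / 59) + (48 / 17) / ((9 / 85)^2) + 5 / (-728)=300522083 / 1159704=259.14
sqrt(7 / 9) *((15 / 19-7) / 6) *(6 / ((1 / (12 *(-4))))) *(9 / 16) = 147.88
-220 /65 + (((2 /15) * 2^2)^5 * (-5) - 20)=-46595984 /1974375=-23.60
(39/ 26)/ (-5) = -3/ 10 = -0.30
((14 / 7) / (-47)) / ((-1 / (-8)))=-16 / 47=-0.34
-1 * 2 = -2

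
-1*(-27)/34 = 27/34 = 0.79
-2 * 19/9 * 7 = -266/9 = -29.56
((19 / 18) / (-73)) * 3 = -19 / 438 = -0.04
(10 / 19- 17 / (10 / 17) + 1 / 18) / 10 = -12106 / 4275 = -2.83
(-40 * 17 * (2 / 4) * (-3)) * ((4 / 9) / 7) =1360 / 21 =64.76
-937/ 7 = -133.86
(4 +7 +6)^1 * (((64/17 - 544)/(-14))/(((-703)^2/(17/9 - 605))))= -3560768/4447881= -0.80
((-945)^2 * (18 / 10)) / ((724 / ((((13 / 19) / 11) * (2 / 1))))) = 20896785 / 75658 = 276.20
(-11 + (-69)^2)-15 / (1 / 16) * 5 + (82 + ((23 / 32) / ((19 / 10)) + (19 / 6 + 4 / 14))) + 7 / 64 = 92847365 / 25536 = 3635.94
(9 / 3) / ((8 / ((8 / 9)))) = 0.33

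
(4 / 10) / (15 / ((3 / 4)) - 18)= 0.20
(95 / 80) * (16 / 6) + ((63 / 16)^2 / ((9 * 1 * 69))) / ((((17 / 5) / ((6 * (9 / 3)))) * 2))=970757 / 300288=3.23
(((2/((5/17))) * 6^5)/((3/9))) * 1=793152/5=158630.40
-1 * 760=-760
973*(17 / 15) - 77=15386 / 15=1025.73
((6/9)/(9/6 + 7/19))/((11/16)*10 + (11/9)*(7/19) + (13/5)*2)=173280/6082783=0.03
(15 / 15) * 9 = 9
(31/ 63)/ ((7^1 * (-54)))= -31/ 23814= -0.00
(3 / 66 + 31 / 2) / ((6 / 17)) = 969 / 22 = 44.05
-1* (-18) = 18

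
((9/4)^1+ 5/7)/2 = 83/56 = 1.48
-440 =-440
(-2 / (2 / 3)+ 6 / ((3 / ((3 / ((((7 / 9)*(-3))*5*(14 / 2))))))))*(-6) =4518 / 245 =18.44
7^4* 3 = 7203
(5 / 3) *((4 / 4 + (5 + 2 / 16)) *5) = 1225 / 24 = 51.04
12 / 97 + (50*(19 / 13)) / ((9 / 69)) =2119918 / 3783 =560.38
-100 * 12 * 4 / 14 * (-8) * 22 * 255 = 107712000 / 7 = 15387428.57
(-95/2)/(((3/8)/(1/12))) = -95/9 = -10.56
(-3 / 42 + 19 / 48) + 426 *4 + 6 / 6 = 572989 / 336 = 1705.32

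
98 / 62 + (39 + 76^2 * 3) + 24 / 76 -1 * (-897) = 10758613 / 589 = 18265.90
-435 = -435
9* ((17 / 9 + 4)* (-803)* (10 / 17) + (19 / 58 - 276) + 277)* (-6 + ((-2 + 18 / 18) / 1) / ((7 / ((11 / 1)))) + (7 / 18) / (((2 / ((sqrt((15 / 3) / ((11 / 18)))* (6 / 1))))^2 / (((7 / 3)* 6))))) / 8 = -67932196363 / 55216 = -1230299.12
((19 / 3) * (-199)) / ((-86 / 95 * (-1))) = -1392.23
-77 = -77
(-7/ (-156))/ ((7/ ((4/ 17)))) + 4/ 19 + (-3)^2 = 116044/ 12597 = 9.21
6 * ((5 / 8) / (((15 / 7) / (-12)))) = -21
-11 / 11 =-1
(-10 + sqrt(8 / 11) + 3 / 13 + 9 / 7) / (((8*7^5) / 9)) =-1737 / 3058874 + 9*sqrt(22) / 739508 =-0.00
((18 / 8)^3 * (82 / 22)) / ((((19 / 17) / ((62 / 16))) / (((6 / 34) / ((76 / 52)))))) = 36135801 / 2033152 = 17.77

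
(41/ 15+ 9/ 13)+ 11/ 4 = 4817/ 780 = 6.18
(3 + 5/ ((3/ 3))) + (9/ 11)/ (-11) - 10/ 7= 6.50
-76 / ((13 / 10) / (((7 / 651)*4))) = -3040 / 1209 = -2.51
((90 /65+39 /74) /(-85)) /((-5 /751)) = 1381089 /408850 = 3.38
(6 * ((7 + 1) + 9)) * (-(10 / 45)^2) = -136 / 27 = -5.04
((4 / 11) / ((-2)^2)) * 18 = 18 / 11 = 1.64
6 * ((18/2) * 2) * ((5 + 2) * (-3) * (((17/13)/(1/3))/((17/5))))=-34020/13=-2616.92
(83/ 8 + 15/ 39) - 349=-35177/ 104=-338.24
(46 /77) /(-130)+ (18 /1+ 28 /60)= 277208 /15015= 18.46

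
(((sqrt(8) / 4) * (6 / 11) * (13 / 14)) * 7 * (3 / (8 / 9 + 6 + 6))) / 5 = 1053 * sqrt(2) / 12760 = 0.12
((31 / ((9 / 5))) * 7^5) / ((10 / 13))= 6773221 / 18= 376290.06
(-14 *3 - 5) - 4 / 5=-47.80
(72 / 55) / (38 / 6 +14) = 216 / 3355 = 0.06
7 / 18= 0.39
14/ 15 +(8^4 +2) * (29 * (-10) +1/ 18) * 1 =-5940957/ 5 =-1188191.40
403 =403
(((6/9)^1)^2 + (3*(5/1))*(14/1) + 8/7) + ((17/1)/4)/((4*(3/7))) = 215779/1008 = 214.07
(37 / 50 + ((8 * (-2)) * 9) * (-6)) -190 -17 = 32887 / 50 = 657.74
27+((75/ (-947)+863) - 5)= 838020/ 947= 884.92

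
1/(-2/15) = -15/2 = -7.50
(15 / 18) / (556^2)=0.00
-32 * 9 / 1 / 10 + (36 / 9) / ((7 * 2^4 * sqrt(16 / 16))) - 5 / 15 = -12221 / 420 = -29.10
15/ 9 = 5/ 3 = 1.67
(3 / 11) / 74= 3 / 814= 0.00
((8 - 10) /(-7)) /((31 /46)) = 92 /217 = 0.42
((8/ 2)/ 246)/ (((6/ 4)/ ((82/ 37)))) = 0.02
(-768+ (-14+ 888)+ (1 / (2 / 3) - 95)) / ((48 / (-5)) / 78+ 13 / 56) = 45500 / 397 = 114.61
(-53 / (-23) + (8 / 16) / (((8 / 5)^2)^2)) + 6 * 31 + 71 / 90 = 1603915483 / 8478720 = 189.17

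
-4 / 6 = -2 / 3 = -0.67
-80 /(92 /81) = -1620 /23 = -70.43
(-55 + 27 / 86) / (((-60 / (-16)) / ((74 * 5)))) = -5395.69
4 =4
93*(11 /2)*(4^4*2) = 261888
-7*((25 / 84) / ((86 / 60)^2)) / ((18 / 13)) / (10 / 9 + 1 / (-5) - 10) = 0.08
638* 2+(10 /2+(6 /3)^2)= 1285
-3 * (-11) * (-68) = -2244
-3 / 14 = -0.21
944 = 944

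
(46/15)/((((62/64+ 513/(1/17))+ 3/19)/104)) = 2908672/79545795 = 0.04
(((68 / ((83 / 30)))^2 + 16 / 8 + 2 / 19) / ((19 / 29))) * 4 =9204131360 / 2486929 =3701.00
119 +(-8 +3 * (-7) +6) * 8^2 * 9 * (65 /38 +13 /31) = -28097.67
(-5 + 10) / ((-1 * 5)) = -1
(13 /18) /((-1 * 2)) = -13 /36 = -0.36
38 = 38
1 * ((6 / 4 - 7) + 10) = 9 / 2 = 4.50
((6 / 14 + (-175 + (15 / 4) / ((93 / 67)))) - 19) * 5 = -828375 / 868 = -954.35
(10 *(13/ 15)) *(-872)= -22672/ 3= -7557.33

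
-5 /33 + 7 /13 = 166 /429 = 0.39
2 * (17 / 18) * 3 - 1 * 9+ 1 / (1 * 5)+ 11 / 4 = -23 / 60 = -0.38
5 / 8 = 0.62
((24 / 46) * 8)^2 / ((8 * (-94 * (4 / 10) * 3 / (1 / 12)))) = -40 / 24863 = -0.00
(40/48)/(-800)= -1/960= -0.00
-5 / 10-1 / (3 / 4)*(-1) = 5 / 6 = 0.83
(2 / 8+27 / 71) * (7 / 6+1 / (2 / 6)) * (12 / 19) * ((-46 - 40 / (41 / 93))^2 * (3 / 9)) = 70318440550 / 6803007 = 10336.38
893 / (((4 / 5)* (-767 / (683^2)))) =-2082873385 / 3068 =-678902.67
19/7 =2.71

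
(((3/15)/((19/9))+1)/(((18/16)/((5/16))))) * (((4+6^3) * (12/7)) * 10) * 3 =457600/133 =3440.60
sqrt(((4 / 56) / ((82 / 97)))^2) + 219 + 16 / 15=3791003 / 17220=220.15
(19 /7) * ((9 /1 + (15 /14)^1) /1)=2679 /98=27.34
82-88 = -6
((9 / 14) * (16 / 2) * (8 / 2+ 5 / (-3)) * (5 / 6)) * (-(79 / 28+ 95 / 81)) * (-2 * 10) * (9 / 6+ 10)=5208925 / 567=9186.82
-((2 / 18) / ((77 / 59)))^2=-3481 / 480249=-0.01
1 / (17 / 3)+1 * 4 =71 / 17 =4.18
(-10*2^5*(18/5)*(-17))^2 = 383533056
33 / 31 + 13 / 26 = 97 / 62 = 1.56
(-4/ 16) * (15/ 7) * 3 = -45/ 28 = -1.61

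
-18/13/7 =-18/91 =-0.20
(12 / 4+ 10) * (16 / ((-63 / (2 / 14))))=-208 / 441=-0.47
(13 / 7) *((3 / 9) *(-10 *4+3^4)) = 533 / 21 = 25.38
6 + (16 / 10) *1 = 38 / 5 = 7.60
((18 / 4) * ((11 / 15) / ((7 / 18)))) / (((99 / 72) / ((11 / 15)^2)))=2904 / 875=3.32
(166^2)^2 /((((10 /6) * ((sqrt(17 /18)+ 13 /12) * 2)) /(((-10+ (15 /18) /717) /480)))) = -5307691162319 /236610+ 408283935563 * sqrt(34) /118305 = -2308960.68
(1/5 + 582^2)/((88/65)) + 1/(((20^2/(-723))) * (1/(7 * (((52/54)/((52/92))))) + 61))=2706585985123/10817950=250193.98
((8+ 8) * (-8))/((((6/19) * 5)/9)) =-3648/5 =-729.60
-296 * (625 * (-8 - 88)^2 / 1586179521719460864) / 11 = -5000 / 51168281774687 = -0.00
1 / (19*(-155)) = -0.00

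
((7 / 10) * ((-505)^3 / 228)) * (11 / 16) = -1983329425 / 7296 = -271837.91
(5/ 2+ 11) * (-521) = -14067/ 2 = -7033.50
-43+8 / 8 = -42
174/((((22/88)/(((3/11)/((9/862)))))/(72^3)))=74643628032/11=6785784366.55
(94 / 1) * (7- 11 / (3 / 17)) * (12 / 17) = -62416 / 17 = -3671.53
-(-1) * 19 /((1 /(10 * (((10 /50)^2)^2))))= 38 /125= 0.30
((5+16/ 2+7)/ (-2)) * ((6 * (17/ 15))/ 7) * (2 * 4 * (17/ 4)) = -2312/ 7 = -330.29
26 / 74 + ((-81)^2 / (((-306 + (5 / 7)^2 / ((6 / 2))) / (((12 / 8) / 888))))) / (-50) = 468517267 / 1330727200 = 0.35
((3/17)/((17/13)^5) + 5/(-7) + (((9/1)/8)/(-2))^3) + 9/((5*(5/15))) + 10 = 50361701689141/3460361891840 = 14.55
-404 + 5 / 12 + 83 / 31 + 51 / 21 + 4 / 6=-397.81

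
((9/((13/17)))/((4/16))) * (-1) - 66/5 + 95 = 2257/65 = 34.72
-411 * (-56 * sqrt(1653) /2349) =7672 * sqrt(1653) /783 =398.37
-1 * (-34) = 34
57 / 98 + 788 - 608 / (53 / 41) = 1652949 / 5194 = 318.24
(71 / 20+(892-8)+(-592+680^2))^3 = 792457454334130097031 / 8000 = 99057181791766262.13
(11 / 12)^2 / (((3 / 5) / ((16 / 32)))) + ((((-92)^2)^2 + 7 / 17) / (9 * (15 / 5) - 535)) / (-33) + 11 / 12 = 87719676161 / 20519136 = 4275.02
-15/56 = -0.27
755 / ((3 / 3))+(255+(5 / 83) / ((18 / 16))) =754510 / 747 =1010.05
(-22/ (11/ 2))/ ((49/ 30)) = -120/ 49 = -2.45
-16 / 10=-8 / 5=-1.60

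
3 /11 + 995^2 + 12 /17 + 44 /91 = 16847280306 /17017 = 990026.46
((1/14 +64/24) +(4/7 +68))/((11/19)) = 56905/462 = 123.17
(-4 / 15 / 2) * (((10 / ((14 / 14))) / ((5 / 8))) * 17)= -544 / 15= -36.27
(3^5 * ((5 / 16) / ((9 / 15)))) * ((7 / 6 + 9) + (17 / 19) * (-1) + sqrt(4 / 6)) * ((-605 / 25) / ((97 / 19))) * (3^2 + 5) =-120862665 / 1552 - 2172555 * sqrt(6) / 776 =-84733.23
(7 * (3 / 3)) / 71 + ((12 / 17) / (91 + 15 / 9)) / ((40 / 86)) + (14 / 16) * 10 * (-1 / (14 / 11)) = -45366027 / 6710920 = -6.76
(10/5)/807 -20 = -16138/807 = -20.00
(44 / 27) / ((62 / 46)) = 1012 / 837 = 1.21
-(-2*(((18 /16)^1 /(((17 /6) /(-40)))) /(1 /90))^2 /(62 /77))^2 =-2067314471352900000000 /80263681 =-25756537023923.68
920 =920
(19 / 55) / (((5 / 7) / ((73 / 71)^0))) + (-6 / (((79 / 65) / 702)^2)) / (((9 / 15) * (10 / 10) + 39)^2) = -24089213167 / 18879025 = -1275.98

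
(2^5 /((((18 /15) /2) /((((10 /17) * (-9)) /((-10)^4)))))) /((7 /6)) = -0.02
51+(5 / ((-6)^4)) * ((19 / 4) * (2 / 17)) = 2247359 / 44064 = 51.00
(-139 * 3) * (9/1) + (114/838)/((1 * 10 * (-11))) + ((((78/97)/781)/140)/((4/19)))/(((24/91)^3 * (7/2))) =-10978876549760737/2925359585280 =-3753.00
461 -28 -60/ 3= 413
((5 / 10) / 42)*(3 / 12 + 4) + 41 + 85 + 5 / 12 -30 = 32413 / 336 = 96.47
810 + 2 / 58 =23491 / 29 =810.03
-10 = -10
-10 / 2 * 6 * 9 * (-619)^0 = -270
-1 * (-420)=420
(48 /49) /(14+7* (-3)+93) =24 /2107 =0.01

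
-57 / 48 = -19 / 16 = -1.19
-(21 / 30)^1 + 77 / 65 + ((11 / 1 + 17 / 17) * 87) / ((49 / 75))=10182087 / 6370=1598.44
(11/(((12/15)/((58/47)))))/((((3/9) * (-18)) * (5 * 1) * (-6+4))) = 319/1128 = 0.28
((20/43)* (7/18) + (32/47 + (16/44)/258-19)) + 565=109415830/200079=546.86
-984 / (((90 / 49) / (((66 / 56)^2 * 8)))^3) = -217902.00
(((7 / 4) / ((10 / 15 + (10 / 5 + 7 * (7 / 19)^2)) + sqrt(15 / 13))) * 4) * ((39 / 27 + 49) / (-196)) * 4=-4172823187 / 1909574331 + 29582867 * sqrt(195) / 636524777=-1.54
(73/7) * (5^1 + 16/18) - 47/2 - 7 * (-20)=22417/126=177.91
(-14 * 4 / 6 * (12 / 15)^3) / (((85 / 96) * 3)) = -57344 / 31875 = -1.80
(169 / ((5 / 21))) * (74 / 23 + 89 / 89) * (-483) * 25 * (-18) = 650638170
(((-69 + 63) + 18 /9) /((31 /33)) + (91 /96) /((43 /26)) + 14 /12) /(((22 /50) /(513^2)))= -353363595525 /234608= -1506187.32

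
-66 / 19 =-3.47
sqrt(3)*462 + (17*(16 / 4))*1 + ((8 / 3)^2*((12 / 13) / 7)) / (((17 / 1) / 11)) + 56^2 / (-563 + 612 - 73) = -288020 / 4641 + 462*sqrt(3) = 738.15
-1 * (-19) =19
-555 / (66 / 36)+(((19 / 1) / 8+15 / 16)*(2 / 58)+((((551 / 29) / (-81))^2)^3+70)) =-335316204071645993 / 1441520354199024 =-232.61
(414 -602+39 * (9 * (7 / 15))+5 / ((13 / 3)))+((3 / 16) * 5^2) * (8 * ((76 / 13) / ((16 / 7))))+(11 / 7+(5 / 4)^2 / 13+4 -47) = 17673 / 560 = 31.56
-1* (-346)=346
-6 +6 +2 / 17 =2 / 17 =0.12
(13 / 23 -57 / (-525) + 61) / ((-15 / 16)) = -3971792 / 60375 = -65.79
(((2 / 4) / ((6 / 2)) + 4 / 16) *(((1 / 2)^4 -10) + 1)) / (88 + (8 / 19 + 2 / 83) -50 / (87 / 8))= -32699095 / 736242304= -0.04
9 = 9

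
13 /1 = 13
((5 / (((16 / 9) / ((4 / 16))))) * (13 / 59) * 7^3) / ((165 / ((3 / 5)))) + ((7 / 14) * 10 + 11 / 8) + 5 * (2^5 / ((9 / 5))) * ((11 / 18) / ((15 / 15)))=1024283371 / 16822080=60.89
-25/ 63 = -0.40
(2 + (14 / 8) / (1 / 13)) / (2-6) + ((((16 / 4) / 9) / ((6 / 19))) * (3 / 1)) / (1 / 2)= 325 / 144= 2.26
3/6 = 0.50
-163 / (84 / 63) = -489 / 4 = -122.25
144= 144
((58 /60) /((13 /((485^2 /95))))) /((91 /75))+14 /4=3489432 /22477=155.24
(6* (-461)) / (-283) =2766 / 283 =9.77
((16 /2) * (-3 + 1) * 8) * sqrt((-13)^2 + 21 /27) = -256 * sqrt(382) /3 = -1667.82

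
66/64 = 33/32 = 1.03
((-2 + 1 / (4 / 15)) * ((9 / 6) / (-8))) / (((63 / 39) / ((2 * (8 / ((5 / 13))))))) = -169 / 20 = -8.45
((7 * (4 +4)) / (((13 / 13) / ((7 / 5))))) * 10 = 784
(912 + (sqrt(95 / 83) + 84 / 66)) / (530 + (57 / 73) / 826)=1.73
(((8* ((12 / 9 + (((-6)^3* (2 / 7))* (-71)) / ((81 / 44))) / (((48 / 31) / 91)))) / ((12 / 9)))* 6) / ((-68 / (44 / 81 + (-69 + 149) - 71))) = -3894922057 / 5508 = -707139.08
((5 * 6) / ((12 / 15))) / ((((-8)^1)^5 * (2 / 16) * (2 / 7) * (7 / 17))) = -0.08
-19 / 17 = -1.12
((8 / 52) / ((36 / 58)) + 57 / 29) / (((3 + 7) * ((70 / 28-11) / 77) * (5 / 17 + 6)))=-115654 / 363051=-0.32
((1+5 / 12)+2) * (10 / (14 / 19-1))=-779 / 6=-129.83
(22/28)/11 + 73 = 1023/14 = 73.07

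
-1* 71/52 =-71/52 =-1.37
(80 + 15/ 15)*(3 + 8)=891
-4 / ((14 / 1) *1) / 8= -1 / 28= -0.04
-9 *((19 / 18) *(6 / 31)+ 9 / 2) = -2625 / 62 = -42.34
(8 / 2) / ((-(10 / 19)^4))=-130321 / 2500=-52.13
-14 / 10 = -1.40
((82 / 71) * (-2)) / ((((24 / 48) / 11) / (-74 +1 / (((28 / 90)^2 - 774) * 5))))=209209521004 / 55633967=3760.46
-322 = -322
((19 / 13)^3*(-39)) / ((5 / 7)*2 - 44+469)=-48013 / 168155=-0.29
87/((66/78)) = 1131/11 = 102.82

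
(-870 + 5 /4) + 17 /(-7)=-24393 /28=-871.18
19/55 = 0.35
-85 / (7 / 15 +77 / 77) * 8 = -5100 / 11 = -463.64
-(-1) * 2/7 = 2/7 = 0.29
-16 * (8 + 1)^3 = -11664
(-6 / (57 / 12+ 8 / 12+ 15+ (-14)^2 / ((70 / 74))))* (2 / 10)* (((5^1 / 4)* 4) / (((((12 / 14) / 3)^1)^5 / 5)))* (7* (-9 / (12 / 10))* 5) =283618125 / 15608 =18171.33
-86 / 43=-2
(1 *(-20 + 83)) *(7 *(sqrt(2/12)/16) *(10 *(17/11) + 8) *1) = 18963 *sqrt(6)/176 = 263.92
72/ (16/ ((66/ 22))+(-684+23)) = -216/ 1967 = -0.11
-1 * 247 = -247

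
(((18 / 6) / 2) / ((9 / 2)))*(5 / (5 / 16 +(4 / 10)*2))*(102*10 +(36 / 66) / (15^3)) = 201960032 / 132165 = 1528.09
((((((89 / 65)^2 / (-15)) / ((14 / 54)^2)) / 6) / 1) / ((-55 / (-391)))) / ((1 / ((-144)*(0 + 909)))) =16418677378968 / 56931875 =288391.65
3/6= 1/2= 0.50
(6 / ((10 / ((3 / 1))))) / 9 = 0.20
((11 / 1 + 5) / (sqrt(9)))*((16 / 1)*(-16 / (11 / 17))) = -69632 / 33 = -2110.06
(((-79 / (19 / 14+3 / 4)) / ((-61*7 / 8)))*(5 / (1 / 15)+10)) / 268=53720 / 241133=0.22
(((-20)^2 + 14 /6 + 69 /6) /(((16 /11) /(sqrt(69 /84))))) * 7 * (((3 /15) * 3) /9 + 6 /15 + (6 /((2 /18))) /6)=1939223 * sqrt(161) /1440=17087.49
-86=-86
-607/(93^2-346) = -607/8303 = -0.07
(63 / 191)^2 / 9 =441 / 36481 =0.01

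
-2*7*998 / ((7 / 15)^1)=-29940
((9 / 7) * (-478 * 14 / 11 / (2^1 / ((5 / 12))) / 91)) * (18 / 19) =-32265 / 19019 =-1.70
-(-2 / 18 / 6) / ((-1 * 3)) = -1 / 162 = -0.01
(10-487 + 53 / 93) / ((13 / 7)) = -310156 / 1209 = -256.54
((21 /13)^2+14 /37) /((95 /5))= 0.16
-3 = -3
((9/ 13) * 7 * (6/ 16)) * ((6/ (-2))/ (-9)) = 63/ 104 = 0.61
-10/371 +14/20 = 2497/3710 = 0.67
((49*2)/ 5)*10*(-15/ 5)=-588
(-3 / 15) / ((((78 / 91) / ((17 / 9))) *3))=-119 / 810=-0.15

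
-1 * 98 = -98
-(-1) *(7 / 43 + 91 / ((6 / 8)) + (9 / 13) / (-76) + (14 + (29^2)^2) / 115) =18385359017 / 2931396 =6271.88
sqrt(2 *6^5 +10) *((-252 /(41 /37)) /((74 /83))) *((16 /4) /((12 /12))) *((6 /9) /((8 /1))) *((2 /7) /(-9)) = 332 *sqrt(15562) /123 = 336.72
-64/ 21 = -3.05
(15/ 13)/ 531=0.00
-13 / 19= -0.68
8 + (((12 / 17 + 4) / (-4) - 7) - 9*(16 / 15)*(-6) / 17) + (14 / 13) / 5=3787 / 1105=3.43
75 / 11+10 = 185 / 11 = 16.82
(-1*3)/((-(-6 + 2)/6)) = -9/2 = -4.50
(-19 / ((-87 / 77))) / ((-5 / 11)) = -16093 / 435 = -37.00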